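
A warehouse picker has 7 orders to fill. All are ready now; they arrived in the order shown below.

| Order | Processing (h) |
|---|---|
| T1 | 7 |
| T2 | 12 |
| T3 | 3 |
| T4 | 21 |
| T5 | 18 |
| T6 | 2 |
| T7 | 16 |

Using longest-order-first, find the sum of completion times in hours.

412

LPT (decreasing processing time): T4 T5 T7 T2 T1 T3 T6.
T4: 0→21
T5: 21→39
T7: 39→55
T2: 55→67
T1: 67→74
T3: 74→77
T6: 77→79
Sum = 21+39+55+67+74+77+79 = 412.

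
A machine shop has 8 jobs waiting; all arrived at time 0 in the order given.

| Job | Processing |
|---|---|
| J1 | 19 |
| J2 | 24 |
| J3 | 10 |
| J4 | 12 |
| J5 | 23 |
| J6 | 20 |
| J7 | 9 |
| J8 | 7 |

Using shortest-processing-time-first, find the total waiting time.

321

SPT (increasing processing time): J8 J7 J3 J4 J1 J6 J5 J2.
J8: waits 0, runs 0→7
J7: waits 7, runs 7→16
J3: waits 16, runs 16→26
J4: waits 26, runs 26→38
J1: waits 38, runs 38→57
J6: waits 57, runs 57→77
J5: waits 77, runs 77→100
J2: waits 100, runs 100→124
Sum = 0+7+16+26+38+57+77+100 = 321.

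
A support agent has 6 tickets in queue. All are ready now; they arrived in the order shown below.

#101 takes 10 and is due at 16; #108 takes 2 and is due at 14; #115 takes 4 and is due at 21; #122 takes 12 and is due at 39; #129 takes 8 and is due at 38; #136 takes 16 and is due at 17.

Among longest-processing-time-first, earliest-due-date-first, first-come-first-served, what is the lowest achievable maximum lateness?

LPT (decreasing processing time): #136 #122 #101 #129 #115 #108.
#136: 0→16, due 17, lateness -1
#122: 16→28, due 39, lateness -11
#101: 28→38, due 16, lateness 22
#129: 38→46, due 38, lateness 8
#115: 46→50, due 21, lateness 29
#108: 50→52, due 14, lateness 38
Maximum = 38.
EDD (increasing due date): #108 #101 #136 #115 #129 #122.
#108: 0→2, due 14, lateness -12
#101: 2→12, due 16, lateness -4
#136: 12→28, due 17, lateness 11
#115: 28→32, due 21, lateness 11
#129: 32→40, due 38, lateness 2
#122: 40→52, due 39, lateness 13
Maximum = 13.
FIFO (arrival order): #101 #108 #115 #122 #129 #136.
#101: 0→10, due 16, lateness -6
#108: 10→12, due 14, lateness -2
#115: 12→16, due 21, lateness -5
#122: 16→28, due 39, lateness -11
#129: 28→36, due 38, lateness -2
#136: 36→52, due 17, lateness 35
Maximum = 35.
LPT 38, EDD 13, FIFO 35 → minimum 13.

13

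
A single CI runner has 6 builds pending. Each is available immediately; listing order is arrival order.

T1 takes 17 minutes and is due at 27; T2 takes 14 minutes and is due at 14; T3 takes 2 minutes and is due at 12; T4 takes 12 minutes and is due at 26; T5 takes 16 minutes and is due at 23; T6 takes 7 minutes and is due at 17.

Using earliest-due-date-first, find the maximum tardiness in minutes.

41

EDD (increasing due date): T3 T2 T6 T5 T4 T1.
T3: 0→2, due 12, tardiness 0
T2: 2→16, due 14, tardiness 2
T6: 16→23, due 17, tardiness 6
T5: 23→39, due 23, tardiness 16
T4: 39→51, due 26, tardiness 25
T1: 51→68, due 27, tardiness 41
Maximum = 41.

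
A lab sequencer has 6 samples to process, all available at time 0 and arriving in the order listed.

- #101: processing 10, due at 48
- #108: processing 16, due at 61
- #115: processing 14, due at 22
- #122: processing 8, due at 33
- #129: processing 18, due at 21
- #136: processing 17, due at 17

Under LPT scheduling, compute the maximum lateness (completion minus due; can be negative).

50

LPT (decreasing processing time): #129 #136 #108 #115 #101 #122.
#129: 0→18, due 21, lateness -3
#136: 18→35, due 17, lateness 18
#108: 35→51, due 61, lateness -10
#115: 51→65, due 22, lateness 43
#101: 65→75, due 48, lateness 27
#122: 75→83, due 33, lateness 50
Maximum = 50.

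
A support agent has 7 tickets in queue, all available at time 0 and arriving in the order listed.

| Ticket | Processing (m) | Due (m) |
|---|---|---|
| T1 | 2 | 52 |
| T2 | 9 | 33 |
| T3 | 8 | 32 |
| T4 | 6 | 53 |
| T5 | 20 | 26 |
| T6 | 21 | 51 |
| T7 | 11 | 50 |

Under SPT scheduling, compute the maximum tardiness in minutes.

SPT (increasing processing time): T1 T4 T3 T2 T7 T5 T6.
T1: 0→2, due 52, tardiness 0
T4: 2→8, due 53, tardiness 0
T3: 8→16, due 32, tardiness 0
T2: 16→25, due 33, tardiness 0
T7: 25→36, due 50, tardiness 0
T5: 36→56, due 26, tardiness 30
T6: 56→77, due 51, tardiness 26
Maximum = 30.

30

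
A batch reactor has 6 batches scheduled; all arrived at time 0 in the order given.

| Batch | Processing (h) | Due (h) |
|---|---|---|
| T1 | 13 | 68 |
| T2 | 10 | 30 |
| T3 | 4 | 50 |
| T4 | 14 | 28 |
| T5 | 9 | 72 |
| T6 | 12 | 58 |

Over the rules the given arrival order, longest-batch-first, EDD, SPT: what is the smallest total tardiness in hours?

FIFO (arrival order): T1 T2 T3 T4 T5 T6.
T1: 0→13, due 68, tardiness 0
T2: 13→23, due 30, tardiness 0
T3: 23→27, due 50, tardiness 0
T4: 27→41, due 28, tardiness 13
T5: 41→50, due 72, tardiness 0
T6: 50→62, due 58, tardiness 4
Sum = 0+0+0+13+0+4 = 17.
LPT (decreasing processing time): T4 T1 T6 T2 T5 T3.
T4: 0→14, due 28, tardiness 0
T1: 14→27, due 68, tardiness 0
T6: 27→39, due 58, tardiness 0
T2: 39→49, due 30, tardiness 19
T5: 49→58, due 72, tardiness 0
T3: 58→62, due 50, tardiness 12
Sum = 0+0+0+19+0+12 = 31.
EDD (increasing due date): T4 T2 T3 T6 T1 T5.
T4: 0→14, due 28, tardiness 0
T2: 14→24, due 30, tardiness 0
T3: 24→28, due 50, tardiness 0
T6: 28→40, due 58, tardiness 0
T1: 40→53, due 68, tardiness 0
T5: 53→62, due 72, tardiness 0
Sum = 0+0+0+0+0+0 = 0.
SPT (increasing processing time): T3 T5 T2 T6 T1 T4.
T3: 0→4, due 50, tardiness 0
T5: 4→13, due 72, tardiness 0
T2: 13→23, due 30, tardiness 0
T6: 23→35, due 58, tardiness 0
T1: 35→48, due 68, tardiness 0
T4: 48→62, due 28, tardiness 34
Sum = 0+0+0+0+0+34 = 34.
FIFO 17, LPT 31, EDD 0, SPT 34 → minimum 0.

0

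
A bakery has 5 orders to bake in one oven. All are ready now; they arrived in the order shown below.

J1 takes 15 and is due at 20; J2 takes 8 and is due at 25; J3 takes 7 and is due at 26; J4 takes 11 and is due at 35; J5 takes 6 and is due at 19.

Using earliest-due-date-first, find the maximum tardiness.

EDD (increasing due date): J5 J1 J2 J3 J4.
J5: 0→6, due 19, tardiness 0
J1: 6→21, due 20, tardiness 1
J2: 21→29, due 25, tardiness 4
J3: 29→36, due 26, tardiness 10
J4: 36→47, due 35, tardiness 12
Maximum = 12.

12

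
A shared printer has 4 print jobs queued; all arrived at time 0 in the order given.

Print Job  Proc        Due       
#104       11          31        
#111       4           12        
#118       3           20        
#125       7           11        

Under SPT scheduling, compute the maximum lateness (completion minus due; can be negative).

3

SPT (increasing processing time): #118 #111 #125 #104.
#118: 0→3, due 20, lateness -17
#111: 3→7, due 12, lateness -5
#125: 7→14, due 11, lateness 3
#104: 14→25, due 31, lateness -6
Maximum = 3.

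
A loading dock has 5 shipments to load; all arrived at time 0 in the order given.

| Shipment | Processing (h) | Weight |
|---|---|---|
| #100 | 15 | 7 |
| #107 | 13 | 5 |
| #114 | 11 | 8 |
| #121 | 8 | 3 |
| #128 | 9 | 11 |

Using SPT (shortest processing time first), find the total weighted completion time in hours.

1032

SPT (increasing processing time): #121 #128 #114 #107 #100.
#121: finishes 8, weight 3, w·C = 24
#128: finishes 17, weight 11, w·C = 187
#114: finishes 28, weight 8, w·C = 224
#107: finishes 41, weight 5, w·C = 205
#100: finishes 56, weight 7, w·C = 392
Sum = 24+187+224+205+392 = 1032.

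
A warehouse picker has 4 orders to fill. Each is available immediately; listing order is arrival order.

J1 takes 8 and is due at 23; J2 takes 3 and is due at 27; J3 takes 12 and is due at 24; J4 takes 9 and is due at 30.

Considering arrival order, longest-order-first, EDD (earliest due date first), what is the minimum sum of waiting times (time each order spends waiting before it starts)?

42

FIFO (arrival order): J1 J2 J3 J4.
J1: waits 0, runs 0→8
J2: waits 8, runs 8→11
J3: waits 11, runs 11→23
J4: waits 23, runs 23→32
Sum = 0+8+11+23 = 42.
LPT (decreasing processing time): J3 J4 J1 J2.
J3: waits 0, runs 0→12
J4: waits 12, runs 12→21
J1: waits 21, runs 21→29
J2: waits 29, runs 29→32
Sum = 0+12+21+29 = 62.
EDD (increasing due date): J1 J3 J2 J4.
J1: waits 0, runs 0→8
J3: waits 8, runs 8→20
J2: waits 20, runs 20→23
J4: waits 23, runs 23→32
Sum = 0+8+20+23 = 51.
FIFO 42, LPT 62, EDD 51 → minimum 42.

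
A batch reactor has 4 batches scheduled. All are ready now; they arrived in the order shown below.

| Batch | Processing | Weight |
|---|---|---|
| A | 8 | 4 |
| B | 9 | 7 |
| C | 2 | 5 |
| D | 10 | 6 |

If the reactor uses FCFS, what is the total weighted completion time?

420

FIFO (arrival order): A B C D.
A: finishes 8, weight 4, w·C = 32
B: finishes 17, weight 7, w·C = 119
C: finishes 19, weight 5, w·C = 95
D: finishes 29, weight 6, w·C = 174
Sum = 32+119+95+174 = 420.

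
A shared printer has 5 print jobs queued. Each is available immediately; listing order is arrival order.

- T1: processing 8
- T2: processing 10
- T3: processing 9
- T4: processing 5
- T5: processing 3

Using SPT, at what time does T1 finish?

SPT (increasing processing time): T5 T4 T1 T3 T2.
T5: 0→3
T4: 3→8
T1: 8→16

16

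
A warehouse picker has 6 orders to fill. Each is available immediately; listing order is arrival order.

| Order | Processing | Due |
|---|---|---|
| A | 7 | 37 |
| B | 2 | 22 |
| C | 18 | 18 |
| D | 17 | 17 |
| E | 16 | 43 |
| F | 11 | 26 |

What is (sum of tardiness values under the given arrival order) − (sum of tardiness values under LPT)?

FIFO (arrival order): A B C D E F.
A: 0→7, due 37, tardiness 0
B: 7→9, due 22, tardiness 0
C: 9→27, due 18, tardiness 9
D: 27→44, due 17, tardiness 27
E: 44→60, due 43, tardiness 17
F: 60→71, due 26, tardiness 45
Sum = 0+0+9+27+17+45 = 98.
LPT (decreasing processing time): C D E F A B.
C: 0→18, due 18, tardiness 0
D: 18→35, due 17, tardiness 18
E: 35→51, due 43, tardiness 8
F: 51→62, due 26, tardiness 36
A: 62→69, due 37, tardiness 32
B: 69→71, due 22, tardiness 49
Sum = 0+18+8+36+32+49 = 143.
Difference = 98 − 143 = -45.

-45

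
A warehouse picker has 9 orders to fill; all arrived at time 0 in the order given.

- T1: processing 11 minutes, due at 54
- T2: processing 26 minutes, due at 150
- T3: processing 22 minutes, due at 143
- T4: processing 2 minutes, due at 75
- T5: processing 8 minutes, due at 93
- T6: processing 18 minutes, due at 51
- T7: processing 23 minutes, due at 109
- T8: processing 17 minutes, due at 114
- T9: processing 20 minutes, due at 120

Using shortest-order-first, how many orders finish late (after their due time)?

SPT (increasing processing time): T4 T5 T1 T8 T6 T9 T3 T7 T2.
T4: 0→2, due 75, tardiness 0
T5: 2→10, due 93, tardiness 0
T1: 10→21, due 54, tardiness 0
T8: 21→38, due 114, tardiness 0
T6: 38→56, due 51, tardiness 5
T9: 56→76, due 120, tardiness 0
T3: 76→98, due 143, tardiness 0
T7: 98→121, due 109, tardiness 12
T2: 121→147, due 150, tardiness 0
Late orders: 2.

2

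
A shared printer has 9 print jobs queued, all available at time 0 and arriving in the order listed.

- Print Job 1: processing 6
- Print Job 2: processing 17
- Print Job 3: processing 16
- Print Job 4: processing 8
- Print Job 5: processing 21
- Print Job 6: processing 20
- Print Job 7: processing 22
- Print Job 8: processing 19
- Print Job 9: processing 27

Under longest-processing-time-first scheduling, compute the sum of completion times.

919

LPT (decreasing processing time): Print Job 9 Print Job 7 Print Job 5 Print Job 6 Print Job 8 Print Job 2 Print Job 3 Print Job 4 Print Job 1.
Print Job 9: 0→27
Print Job 7: 27→49
Print Job 5: 49→70
Print Job 6: 70→90
Print Job 8: 90→109
Print Job 2: 109→126
Print Job 3: 126→142
Print Job 4: 142→150
Print Job 1: 150→156
Sum = 27+49+70+90+109+126+142+150+156 = 919.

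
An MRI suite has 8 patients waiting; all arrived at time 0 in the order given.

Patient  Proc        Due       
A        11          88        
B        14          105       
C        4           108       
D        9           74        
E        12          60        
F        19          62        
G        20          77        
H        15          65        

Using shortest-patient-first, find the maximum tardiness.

27

SPT (increasing processing time): C D A E B H F G.
C: 0→4, due 108, tardiness 0
D: 4→13, due 74, tardiness 0
A: 13→24, due 88, tardiness 0
E: 24→36, due 60, tardiness 0
B: 36→50, due 105, tardiness 0
H: 50→65, due 65, tardiness 0
F: 65→84, due 62, tardiness 22
G: 84→104, due 77, tardiness 27
Maximum = 27.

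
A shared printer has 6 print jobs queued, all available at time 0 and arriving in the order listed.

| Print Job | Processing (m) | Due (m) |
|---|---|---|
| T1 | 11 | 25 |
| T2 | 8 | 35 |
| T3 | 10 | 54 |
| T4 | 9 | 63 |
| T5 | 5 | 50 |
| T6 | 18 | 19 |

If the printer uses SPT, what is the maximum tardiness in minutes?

SPT (increasing processing time): T5 T2 T4 T3 T1 T6.
T5: 0→5, due 50, tardiness 0
T2: 5→13, due 35, tardiness 0
T4: 13→22, due 63, tardiness 0
T3: 22→32, due 54, tardiness 0
T1: 32→43, due 25, tardiness 18
T6: 43→61, due 19, tardiness 42
Maximum = 42.

42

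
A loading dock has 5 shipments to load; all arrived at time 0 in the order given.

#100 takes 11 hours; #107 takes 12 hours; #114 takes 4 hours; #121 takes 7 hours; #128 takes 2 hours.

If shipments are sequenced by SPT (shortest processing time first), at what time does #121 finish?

13

SPT (increasing processing time): #128 #114 #121 #100 #107.
#128: 0→2
#114: 2→6
#121: 6→13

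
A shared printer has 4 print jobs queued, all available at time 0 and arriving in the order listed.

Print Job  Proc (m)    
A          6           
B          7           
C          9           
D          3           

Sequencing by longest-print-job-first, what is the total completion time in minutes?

72

LPT (decreasing processing time): C B A D.
C: 0→9
B: 9→16
A: 16→22
D: 22→25
Sum = 9+16+22+25 = 72.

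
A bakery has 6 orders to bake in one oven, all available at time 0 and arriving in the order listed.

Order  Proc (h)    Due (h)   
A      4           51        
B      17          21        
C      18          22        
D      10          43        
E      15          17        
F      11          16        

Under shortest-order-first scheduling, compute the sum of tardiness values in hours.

SPT (increasing processing time): A D F E B C.
A: 0→4, due 51, tardiness 0
D: 4→14, due 43, tardiness 0
F: 14→25, due 16, tardiness 9
E: 25→40, due 17, tardiness 23
B: 40→57, due 21, tardiness 36
C: 57→75, due 22, tardiness 53
Sum = 0+0+9+23+36+53 = 121.

121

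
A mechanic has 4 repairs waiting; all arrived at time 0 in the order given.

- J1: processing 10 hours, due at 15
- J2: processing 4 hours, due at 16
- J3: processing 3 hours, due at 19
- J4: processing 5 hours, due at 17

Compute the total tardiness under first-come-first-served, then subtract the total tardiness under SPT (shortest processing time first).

FIFO (arrival order): J1 J2 J3 J4.
J1: 0→10, due 15, tardiness 0
J2: 10→14, due 16, tardiness 0
J3: 14→17, due 19, tardiness 0
J4: 17→22, due 17, tardiness 5
Sum = 0+0+0+5 = 5.
SPT (increasing processing time): J3 J2 J4 J1.
J3: 0→3, due 19, tardiness 0
J2: 3→7, due 16, tardiness 0
J4: 7→12, due 17, tardiness 0
J1: 12→22, due 15, tardiness 7
Sum = 0+0+0+7 = 7.
Difference = 5 − 7 = -2.

-2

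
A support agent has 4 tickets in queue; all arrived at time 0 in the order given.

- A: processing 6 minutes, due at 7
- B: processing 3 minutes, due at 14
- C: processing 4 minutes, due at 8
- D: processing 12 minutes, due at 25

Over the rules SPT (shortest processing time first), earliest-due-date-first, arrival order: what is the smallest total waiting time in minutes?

SPT (increasing processing time): B C A D.
B: waits 0, runs 0→3
C: waits 3, runs 3→7
A: waits 7, runs 7→13
D: waits 13, runs 13→25
Sum = 0+3+7+13 = 23.
EDD (increasing due date): A C B D.
A: waits 0, runs 0→6
C: waits 6, runs 6→10
B: waits 10, runs 10→13
D: waits 13, runs 13→25
Sum = 0+6+10+13 = 29.
FIFO (arrival order): A B C D.
A: waits 0, runs 0→6
B: waits 6, runs 6→9
C: waits 9, runs 9→13
D: waits 13, runs 13→25
Sum = 0+6+9+13 = 28.
SPT 23, EDD 29, FIFO 28 → minimum 23.

23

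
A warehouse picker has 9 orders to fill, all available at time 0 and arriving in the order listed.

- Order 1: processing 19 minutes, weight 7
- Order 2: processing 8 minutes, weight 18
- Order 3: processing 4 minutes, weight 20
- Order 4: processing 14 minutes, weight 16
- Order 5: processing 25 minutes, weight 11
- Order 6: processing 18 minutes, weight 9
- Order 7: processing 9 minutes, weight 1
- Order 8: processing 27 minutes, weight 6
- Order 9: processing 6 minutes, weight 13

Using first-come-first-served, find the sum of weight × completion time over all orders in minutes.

6052

FIFO (arrival order): Order 1 Order 2 Order 3 Order 4 Order 5 Order 6 Order 7 Order 8 Order 9.
Order 1: finishes 19, weight 7, w·C = 133
Order 2: finishes 27, weight 18, w·C = 486
Order 3: finishes 31, weight 20, w·C = 620
Order 4: finishes 45, weight 16, w·C = 720
Order 5: finishes 70, weight 11, w·C = 770
Order 6: finishes 88, weight 9, w·C = 792
Order 7: finishes 97, weight 1, w·C = 97
Order 8: finishes 124, weight 6, w·C = 744
Order 9: finishes 130, weight 13, w·C = 1690
Sum = 133+486+620+720+770+792+97+744+1690 = 6052.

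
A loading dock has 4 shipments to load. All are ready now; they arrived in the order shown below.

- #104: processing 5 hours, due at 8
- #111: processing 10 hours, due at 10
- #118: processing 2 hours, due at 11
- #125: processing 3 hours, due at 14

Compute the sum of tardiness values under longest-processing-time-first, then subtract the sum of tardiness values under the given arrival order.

3

LPT (decreasing processing time): #111 #104 #125 #118.
#111: 0→10, due 10, tardiness 0
#104: 10→15, due 8, tardiness 7
#125: 15→18, due 14, tardiness 4
#118: 18→20, due 11, tardiness 9
Sum = 0+7+4+9 = 20.
FIFO (arrival order): #104 #111 #118 #125.
#104: 0→5, due 8, tardiness 0
#111: 5→15, due 10, tardiness 5
#118: 15→17, due 11, tardiness 6
#125: 17→20, due 14, tardiness 6
Sum = 0+5+6+6 = 17.
Difference = 20 − 17 = 3.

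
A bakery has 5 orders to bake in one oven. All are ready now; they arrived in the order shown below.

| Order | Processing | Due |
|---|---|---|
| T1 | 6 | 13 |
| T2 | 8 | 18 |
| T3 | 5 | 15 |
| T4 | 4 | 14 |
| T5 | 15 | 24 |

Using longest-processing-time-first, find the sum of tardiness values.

LPT (decreasing processing time): T5 T2 T1 T3 T4.
T5: 0→15, due 24, tardiness 0
T2: 15→23, due 18, tardiness 5
T1: 23→29, due 13, tardiness 16
T3: 29→34, due 15, tardiness 19
T4: 34→38, due 14, tardiness 24
Sum = 0+5+16+19+24 = 64.

64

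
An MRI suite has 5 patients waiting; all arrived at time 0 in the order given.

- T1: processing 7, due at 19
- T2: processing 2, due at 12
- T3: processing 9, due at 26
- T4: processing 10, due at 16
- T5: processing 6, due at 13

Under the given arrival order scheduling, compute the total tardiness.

FIFO (arrival order): T1 T2 T3 T4 T5.
T1: 0→7, due 19, tardiness 0
T2: 7→9, due 12, tardiness 0
T3: 9→18, due 26, tardiness 0
T4: 18→28, due 16, tardiness 12
T5: 28→34, due 13, tardiness 21
Sum = 0+0+0+12+21 = 33.

33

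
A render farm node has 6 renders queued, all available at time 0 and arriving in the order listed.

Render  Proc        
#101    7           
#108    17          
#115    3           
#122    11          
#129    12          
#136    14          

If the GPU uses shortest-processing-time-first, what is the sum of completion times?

SPT (increasing processing time): #115 #101 #122 #129 #136 #108.
#115: 0→3
#101: 3→10
#122: 10→21
#129: 21→33
#136: 33→47
#108: 47→64
Sum = 3+10+21+33+47+64 = 178.

178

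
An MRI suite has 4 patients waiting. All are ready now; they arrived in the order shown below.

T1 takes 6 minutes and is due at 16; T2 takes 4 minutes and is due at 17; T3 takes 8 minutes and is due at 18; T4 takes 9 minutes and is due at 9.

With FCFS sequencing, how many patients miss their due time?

FIFO (arrival order): T1 T2 T3 T4.
T1: 0→6, due 16, tardiness 0
T2: 6→10, due 17, tardiness 0
T3: 10→18, due 18, tardiness 0
T4: 18→27, due 9, tardiness 18
Late patients: 1.

1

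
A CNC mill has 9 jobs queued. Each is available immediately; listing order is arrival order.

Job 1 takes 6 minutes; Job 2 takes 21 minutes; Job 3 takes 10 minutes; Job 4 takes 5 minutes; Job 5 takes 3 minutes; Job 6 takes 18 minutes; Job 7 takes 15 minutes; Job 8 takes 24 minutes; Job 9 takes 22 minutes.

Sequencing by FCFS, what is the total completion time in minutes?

524

FIFO (arrival order): Job 1 Job 2 Job 3 Job 4 Job 5 Job 6 Job 7 Job 8 Job 9.
Job 1: 0→6
Job 2: 6→27
Job 3: 27→37
Job 4: 37→42
Job 5: 42→45
Job 6: 45→63
Job 7: 63→78
Job 8: 78→102
Job 9: 102→124
Sum = 6+27+37+42+45+63+78+102+124 = 524.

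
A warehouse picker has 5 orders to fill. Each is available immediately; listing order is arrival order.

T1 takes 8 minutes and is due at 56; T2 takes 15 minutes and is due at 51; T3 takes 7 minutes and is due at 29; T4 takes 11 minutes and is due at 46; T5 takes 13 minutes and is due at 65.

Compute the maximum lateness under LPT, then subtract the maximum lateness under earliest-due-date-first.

LPT (decreasing processing time): T2 T5 T4 T1 T3.
T2: 0→15, due 51, lateness -36
T5: 15→28, due 65, lateness -37
T4: 28→39, due 46, lateness -7
T1: 39→47, due 56, lateness -9
T3: 47→54, due 29, lateness 25
Maximum = 25.
EDD (increasing due date): T3 T4 T2 T1 T5.
T3: 0→7, due 29, lateness -22
T4: 7→18, due 46, lateness -28
T2: 18→33, due 51, lateness -18
T1: 33→41, due 56, lateness -15
T5: 41→54, due 65, lateness -11
Maximum = -11.
Difference = 25 − -11 = 36.

36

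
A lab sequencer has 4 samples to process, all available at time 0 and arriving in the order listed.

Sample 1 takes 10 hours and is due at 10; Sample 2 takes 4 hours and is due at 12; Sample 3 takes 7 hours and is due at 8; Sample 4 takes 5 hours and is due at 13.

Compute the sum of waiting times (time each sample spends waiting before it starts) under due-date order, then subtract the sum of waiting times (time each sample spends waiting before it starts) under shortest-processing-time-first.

EDD (increasing due date): Sample 3 Sample 1 Sample 2 Sample 4.
Sample 3: waits 0, runs 0→7
Sample 1: waits 7, runs 7→17
Sample 2: waits 17, runs 17→21
Sample 4: waits 21, runs 21→26
Sum = 0+7+17+21 = 45.
SPT (increasing processing time): Sample 2 Sample 4 Sample 3 Sample 1.
Sample 2: waits 0, runs 0→4
Sample 4: waits 4, runs 4→9
Sample 3: waits 9, runs 9→16
Sample 1: waits 16, runs 16→26
Sum = 0+4+9+16 = 29.
Difference = 45 − 29 = 16.

16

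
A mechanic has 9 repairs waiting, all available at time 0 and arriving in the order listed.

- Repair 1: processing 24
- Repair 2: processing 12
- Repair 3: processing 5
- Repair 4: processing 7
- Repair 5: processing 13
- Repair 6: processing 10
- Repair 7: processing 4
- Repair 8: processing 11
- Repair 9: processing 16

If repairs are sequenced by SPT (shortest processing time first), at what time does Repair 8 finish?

37

SPT (increasing processing time): Repair 7 Repair 3 Repair 4 Repair 6 Repair 8 Repair 2 Repair 5 Repair 9 Repair 1.
Repair 7: 0→4
Repair 3: 4→9
Repair 4: 9→16
Repair 6: 16→26
Repair 8: 26→37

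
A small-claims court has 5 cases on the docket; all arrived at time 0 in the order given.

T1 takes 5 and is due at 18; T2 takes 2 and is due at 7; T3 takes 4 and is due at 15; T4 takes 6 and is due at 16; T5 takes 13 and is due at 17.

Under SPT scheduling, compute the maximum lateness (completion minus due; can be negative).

13

SPT (increasing processing time): T2 T3 T1 T4 T5.
T2: 0→2, due 7, lateness -5
T3: 2→6, due 15, lateness -9
T1: 6→11, due 18, lateness -7
T4: 11→17, due 16, lateness 1
T5: 17→30, due 17, lateness 13
Maximum = 13.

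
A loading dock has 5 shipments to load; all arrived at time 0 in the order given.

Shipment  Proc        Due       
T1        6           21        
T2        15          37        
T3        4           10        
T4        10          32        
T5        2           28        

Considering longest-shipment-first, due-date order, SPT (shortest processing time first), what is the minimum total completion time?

LPT (decreasing processing time): T2 T4 T1 T3 T5.
T2: 0→15
T4: 15→25
T1: 25→31
T3: 31→35
T5: 35→37
Sum = 15+25+31+35+37 = 143.
EDD (increasing due date): T3 T1 T5 T4 T2.
T3: 0→4
T1: 4→10
T5: 10→12
T4: 12→22
T2: 22→37
Sum = 4+10+12+22+37 = 85.
SPT (increasing processing time): T5 T3 T1 T4 T2.
T5: 0→2
T3: 2→6
T1: 6→12
T4: 12→22
T2: 22→37
Sum = 2+6+12+22+37 = 79.
LPT 143, EDD 85, SPT 79 → minimum 79.

79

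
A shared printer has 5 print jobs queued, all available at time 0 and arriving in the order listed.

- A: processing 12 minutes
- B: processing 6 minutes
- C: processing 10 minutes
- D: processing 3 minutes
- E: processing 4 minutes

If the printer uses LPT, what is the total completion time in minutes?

129

LPT (decreasing processing time): A C B E D.
A: 0→12
C: 12→22
B: 22→28
E: 28→32
D: 32→35
Sum = 12+22+28+32+35 = 129.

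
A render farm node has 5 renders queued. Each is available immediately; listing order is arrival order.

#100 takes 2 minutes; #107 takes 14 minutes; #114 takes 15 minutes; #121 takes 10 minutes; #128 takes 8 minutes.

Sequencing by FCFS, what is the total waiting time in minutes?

FIFO (arrival order): #100 #107 #114 #121 #128.
#100: waits 0, runs 0→2
#107: waits 2, runs 2→16
#114: waits 16, runs 16→31
#121: waits 31, runs 31→41
#128: waits 41, runs 41→49
Sum = 0+2+16+31+41 = 90.

90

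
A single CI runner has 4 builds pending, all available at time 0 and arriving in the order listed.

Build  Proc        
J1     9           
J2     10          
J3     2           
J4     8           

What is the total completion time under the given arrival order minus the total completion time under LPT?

FIFO (arrival order): J1 J2 J3 J4.
J1: 0→9
J2: 9→19
J3: 19→21
J4: 21→29
Sum = 9+19+21+29 = 78.
LPT (decreasing processing time): J2 J1 J4 J3.
J2: 0→10
J1: 10→19
J4: 19→27
J3: 27→29
Sum = 10+19+27+29 = 85.
Difference = 78 − 85 = -7.

-7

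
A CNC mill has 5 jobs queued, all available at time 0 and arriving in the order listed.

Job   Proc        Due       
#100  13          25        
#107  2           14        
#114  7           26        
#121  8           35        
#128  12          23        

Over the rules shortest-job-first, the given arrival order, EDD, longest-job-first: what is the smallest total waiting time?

SPT (increasing processing time): #107 #114 #121 #128 #100.
#107: waits 0, runs 0→2
#114: waits 2, runs 2→9
#121: waits 9, runs 9→17
#128: waits 17, runs 17→29
#100: waits 29, runs 29→42
Sum = 0+2+9+17+29 = 57.
FIFO (arrival order): #100 #107 #114 #121 #128.
#100: waits 0, runs 0→13
#107: waits 13, runs 13→15
#114: waits 15, runs 15→22
#121: waits 22, runs 22→30
#128: waits 30, runs 30→42
Sum = 0+13+15+22+30 = 80.
EDD (increasing due date): #107 #128 #100 #114 #121.
#107: waits 0, runs 0→2
#128: waits 2, runs 2→14
#100: waits 14, runs 14→27
#114: waits 27, runs 27→34
#121: waits 34, runs 34→42
Sum = 0+2+14+27+34 = 77.
LPT (decreasing processing time): #100 #128 #121 #114 #107.
#100: waits 0, runs 0→13
#128: waits 13, runs 13→25
#121: waits 25, runs 25→33
#114: waits 33, runs 33→40
#107: waits 40, runs 40→42
Sum = 0+13+25+33+40 = 111.
SPT 57, FIFO 80, EDD 77, LPT 111 → minimum 57.

57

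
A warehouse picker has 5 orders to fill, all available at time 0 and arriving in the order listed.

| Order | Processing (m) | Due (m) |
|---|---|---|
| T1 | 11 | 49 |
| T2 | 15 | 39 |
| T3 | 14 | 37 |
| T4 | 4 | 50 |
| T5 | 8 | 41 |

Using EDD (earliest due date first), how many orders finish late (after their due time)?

1

EDD (increasing due date): T3 T2 T5 T1 T4.
T3: 0→14, due 37, tardiness 0
T2: 14→29, due 39, tardiness 0
T5: 29→37, due 41, tardiness 0
T1: 37→48, due 49, tardiness 0
T4: 48→52, due 50, tardiness 2
Late orders: 1.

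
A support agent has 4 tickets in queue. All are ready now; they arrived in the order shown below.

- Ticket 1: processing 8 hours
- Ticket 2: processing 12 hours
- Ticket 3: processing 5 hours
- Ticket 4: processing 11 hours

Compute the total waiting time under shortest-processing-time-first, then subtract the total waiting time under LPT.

SPT (increasing processing time): Ticket 3 Ticket 1 Ticket 4 Ticket 2.
Ticket 3: waits 0, runs 0→5
Ticket 1: waits 5, runs 5→13
Ticket 4: waits 13, runs 13→24
Ticket 2: waits 24, runs 24→36
Sum = 0+5+13+24 = 42.
LPT (decreasing processing time): Ticket 2 Ticket 4 Ticket 1 Ticket 3.
Ticket 2: waits 0, runs 0→12
Ticket 4: waits 12, runs 12→23
Ticket 1: waits 23, runs 23→31
Ticket 3: waits 31, runs 31→36
Sum = 0+12+23+31 = 66.
Difference = 42 − 66 = -24.

-24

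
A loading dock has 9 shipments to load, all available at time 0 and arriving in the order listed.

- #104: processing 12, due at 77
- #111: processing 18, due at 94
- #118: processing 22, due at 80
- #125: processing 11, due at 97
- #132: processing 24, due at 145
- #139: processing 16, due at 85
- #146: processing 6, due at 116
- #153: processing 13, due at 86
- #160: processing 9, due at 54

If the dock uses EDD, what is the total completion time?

633

EDD (increasing due date): #160 #104 #118 #139 #153 #111 #125 #146 #132.
#160: 0→9
#104: 9→21
#118: 21→43
#139: 43→59
#153: 59→72
#111: 72→90
#125: 90→101
#146: 101→107
#132: 107→131
Sum = 9+21+43+59+72+90+101+107+131 = 633.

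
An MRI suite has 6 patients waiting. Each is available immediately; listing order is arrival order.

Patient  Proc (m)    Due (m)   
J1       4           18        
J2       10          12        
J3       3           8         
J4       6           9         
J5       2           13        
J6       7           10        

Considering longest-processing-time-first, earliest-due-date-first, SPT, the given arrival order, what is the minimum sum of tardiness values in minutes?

LPT (decreasing processing time): J2 J6 J4 J1 J3 J5.
J2: 0→10, due 12, tardiness 0
J6: 10→17, due 10, tardiness 7
J4: 17→23, due 9, tardiness 14
J1: 23→27, due 18, tardiness 9
J3: 27→30, due 8, tardiness 22
J5: 30→32, due 13, tardiness 19
Sum = 0+7+14+9+22+19 = 71.
EDD (increasing due date): J3 J4 J6 J2 J5 J1.
J3: 0→3, due 8, tardiness 0
J4: 3→9, due 9, tardiness 0
J6: 9→16, due 10, tardiness 6
J2: 16→26, due 12, tardiness 14
J5: 26→28, due 13, tardiness 15
J1: 28→32, due 18, tardiness 14
Sum = 0+0+6+14+15+14 = 49.
SPT (increasing processing time): J5 J3 J1 J4 J6 J2.
J5: 0→2, due 13, tardiness 0
J3: 2→5, due 8, tardiness 0
J1: 5→9, due 18, tardiness 0
J4: 9→15, due 9, tardiness 6
J6: 15→22, due 10, tardiness 12
J2: 22→32, due 12, tardiness 20
Sum = 0+0+0+6+12+20 = 38.
FIFO (arrival order): J1 J2 J3 J4 J5 J6.
J1: 0→4, due 18, tardiness 0
J2: 4→14, due 12, tardiness 2
J3: 14→17, due 8, tardiness 9
J4: 17→23, due 9, tardiness 14
J5: 23→25, due 13, tardiness 12
J6: 25→32, due 10, tardiness 22
Sum = 0+2+9+14+12+22 = 59.
LPT 71, EDD 49, SPT 38, FIFO 59 → minimum 38.

38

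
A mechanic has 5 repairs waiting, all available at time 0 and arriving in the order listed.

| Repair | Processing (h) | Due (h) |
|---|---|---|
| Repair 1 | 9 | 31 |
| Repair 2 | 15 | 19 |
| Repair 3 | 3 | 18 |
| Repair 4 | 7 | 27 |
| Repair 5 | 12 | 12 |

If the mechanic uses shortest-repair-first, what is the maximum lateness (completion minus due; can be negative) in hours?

SPT (increasing processing time): Repair 3 Repair 4 Repair 1 Repair 5 Repair 2.
Repair 3: 0→3, due 18, lateness -15
Repair 4: 3→10, due 27, lateness -17
Repair 1: 10→19, due 31, lateness -12
Repair 5: 19→31, due 12, lateness 19
Repair 2: 31→46, due 19, lateness 27
Maximum = 27.

27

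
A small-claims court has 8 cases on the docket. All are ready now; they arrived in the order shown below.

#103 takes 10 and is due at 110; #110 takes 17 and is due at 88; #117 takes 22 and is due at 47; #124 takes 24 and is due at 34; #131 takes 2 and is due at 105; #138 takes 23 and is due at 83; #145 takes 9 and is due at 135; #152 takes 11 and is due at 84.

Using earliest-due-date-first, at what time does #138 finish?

EDD (increasing due date): #124 #117 #138 #152 #110 #131 #103 #145.
#124: 0→24
#117: 24→46
#138: 46→69

69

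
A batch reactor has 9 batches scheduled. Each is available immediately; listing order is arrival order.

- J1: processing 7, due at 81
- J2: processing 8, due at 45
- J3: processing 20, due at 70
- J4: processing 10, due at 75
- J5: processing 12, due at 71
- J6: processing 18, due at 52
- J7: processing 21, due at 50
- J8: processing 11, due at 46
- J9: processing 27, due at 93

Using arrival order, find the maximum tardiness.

FIFO (arrival order): J1 J2 J3 J4 J5 J6 J7 J8 J9.
J1: 0→7, due 81, tardiness 0
J2: 7→15, due 45, tardiness 0
J3: 15→35, due 70, tardiness 0
J4: 35→45, due 75, tardiness 0
J5: 45→57, due 71, tardiness 0
J6: 57→75, due 52, tardiness 23
J7: 75→96, due 50, tardiness 46
J8: 96→107, due 46, tardiness 61
J9: 107→134, due 93, tardiness 41
Maximum = 61.

61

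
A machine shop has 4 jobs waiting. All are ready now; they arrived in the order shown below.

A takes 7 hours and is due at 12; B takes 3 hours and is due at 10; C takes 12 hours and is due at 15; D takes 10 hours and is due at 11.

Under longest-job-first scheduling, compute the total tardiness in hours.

50

LPT (decreasing processing time): C D A B.
C: 0→12, due 15, tardiness 0
D: 12→22, due 11, tardiness 11
A: 22→29, due 12, tardiness 17
B: 29→32, due 10, tardiness 22
Sum = 0+11+17+22 = 50.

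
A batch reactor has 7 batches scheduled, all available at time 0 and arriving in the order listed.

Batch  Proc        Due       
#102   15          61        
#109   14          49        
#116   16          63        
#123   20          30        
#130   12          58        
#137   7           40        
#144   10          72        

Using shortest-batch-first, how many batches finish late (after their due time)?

2

SPT (increasing processing time): #137 #144 #130 #109 #102 #116 #123.
#137: 0→7, due 40, tardiness 0
#144: 7→17, due 72, tardiness 0
#130: 17→29, due 58, tardiness 0
#109: 29→43, due 49, tardiness 0
#102: 43→58, due 61, tardiness 0
#116: 58→74, due 63, tardiness 11
#123: 74→94, due 30, tardiness 64
Late batches: 2.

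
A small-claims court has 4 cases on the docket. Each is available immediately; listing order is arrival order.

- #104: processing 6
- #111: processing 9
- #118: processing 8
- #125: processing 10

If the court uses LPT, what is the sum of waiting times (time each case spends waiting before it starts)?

LPT (decreasing processing time): #125 #111 #118 #104.
#125: waits 0, runs 0→10
#111: waits 10, runs 10→19
#118: waits 19, runs 19→27
#104: waits 27, runs 27→33
Sum = 0+10+19+27 = 56.

56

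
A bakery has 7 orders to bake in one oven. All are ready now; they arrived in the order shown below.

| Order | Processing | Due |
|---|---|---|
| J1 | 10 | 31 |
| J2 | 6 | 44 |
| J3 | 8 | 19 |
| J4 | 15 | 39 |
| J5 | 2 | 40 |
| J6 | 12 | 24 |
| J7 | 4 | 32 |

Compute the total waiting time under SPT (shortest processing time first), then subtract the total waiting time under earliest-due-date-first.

-80

SPT (increasing processing time): J5 J7 J2 J3 J1 J6 J4.
J5: waits 0, runs 0→2
J7: waits 2, runs 2→6
J2: waits 6, runs 6→12
J3: waits 12, runs 12→20
J1: waits 20, runs 20→30
J6: waits 30, runs 30→42
J4: waits 42, runs 42→57
Sum = 0+2+6+12+20+30+42 = 112.
EDD (increasing due date): J3 J6 J1 J7 J4 J5 J2.
J3: waits 0, runs 0→8
J6: waits 8, runs 8→20
J1: waits 20, runs 20→30
J7: waits 30, runs 30→34
J4: waits 34, runs 34→49
J5: waits 49, runs 49→51
J2: waits 51, runs 51→57
Sum = 0+8+20+30+34+49+51 = 192.
Difference = 112 − 192 = -80.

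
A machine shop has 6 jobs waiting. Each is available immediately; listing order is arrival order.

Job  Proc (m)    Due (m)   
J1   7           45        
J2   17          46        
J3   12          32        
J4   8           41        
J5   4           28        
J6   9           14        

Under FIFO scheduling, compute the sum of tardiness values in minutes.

FIFO (arrival order): J1 J2 J3 J4 J5 J6.
J1: 0→7, due 45, tardiness 0
J2: 7→24, due 46, tardiness 0
J3: 24→36, due 32, tardiness 4
J4: 36→44, due 41, tardiness 3
J5: 44→48, due 28, tardiness 20
J6: 48→57, due 14, tardiness 43
Sum = 0+0+4+3+20+43 = 70.

70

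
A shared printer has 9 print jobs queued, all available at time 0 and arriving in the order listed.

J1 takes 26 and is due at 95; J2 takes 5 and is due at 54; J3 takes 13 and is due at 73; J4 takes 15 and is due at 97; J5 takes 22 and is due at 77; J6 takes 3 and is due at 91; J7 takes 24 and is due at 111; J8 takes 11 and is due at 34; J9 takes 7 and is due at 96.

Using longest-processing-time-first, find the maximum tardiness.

LPT (decreasing processing time): J1 J7 J5 J4 J3 J8 J9 J2 J6.
J1: 0→26, due 95, tardiness 0
J7: 26→50, due 111, tardiness 0
J5: 50→72, due 77, tardiness 0
J4: 72→87, due 97, tardiness 0
J3: 87→100, due 73, tardiness 27
J8: 100→111, due 34, tardiness 77
J9: 111→118, due 96, tardiness 22
J2: 118→123, due 54, tardiness 69
J6: 123→126, due 91, tardiness 35
Maximum = 77.

77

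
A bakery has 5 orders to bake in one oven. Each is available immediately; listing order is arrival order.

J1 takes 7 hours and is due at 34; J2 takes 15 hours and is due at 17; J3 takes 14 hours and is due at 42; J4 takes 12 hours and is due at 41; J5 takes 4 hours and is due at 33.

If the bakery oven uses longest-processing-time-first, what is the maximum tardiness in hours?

19

LPT (decreasing processing time): J2 J3 J4 J1 J5.
J2: 0→15, due 17, tardiness 0
J3: 15→29, due 42, tardiness 0
J4: 29→41, due 41, tardiness 0
J1: 41→48, due 34, tardiness 14
J5: 48→52, due 33, tardiness 19
Maximum = 19.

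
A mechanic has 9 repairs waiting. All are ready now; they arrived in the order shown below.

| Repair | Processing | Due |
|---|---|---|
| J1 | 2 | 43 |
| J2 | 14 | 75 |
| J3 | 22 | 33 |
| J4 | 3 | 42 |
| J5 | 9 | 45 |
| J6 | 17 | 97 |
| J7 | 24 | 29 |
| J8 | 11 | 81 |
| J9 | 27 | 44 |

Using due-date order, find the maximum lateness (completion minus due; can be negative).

EDD (increasing due date): J7 J3 J4 J1 J9 J5 J2 J8 J6.
J7: 0→24, due 29, lateness -5
J3: 24→46, due 33, lateness 13
J4: 46→49, due 42, lateness 7
J1: 49→51, due 43, lateness 8
J9: 51→78, due 44, lateness 34
J5: 78→87, due 45, lateness 42
J2: 87→101, due 75, lateness 26
J8: 101→112, due 81, lateness 31
J6: 112→129, due 97, lateness 32
Maximum = 42.

42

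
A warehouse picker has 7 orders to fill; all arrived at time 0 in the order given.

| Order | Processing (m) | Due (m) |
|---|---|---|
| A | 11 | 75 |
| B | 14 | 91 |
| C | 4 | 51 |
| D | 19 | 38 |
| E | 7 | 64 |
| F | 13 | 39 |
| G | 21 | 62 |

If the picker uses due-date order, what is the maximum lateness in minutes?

EDD (increasing due date): D F C G E A B.
D: 0→19, due 38, lateness -19
F: 19→32, due 39, lateness -7
C: 32→36, due 51, lateness -15
G: 36→57, due 62, lateness -5
E: 57→64, due 64, lateness 0
A: 64→75, due 75, lateness 0
B: 75→89, due 91, lateness -2
Maximum = 0.

0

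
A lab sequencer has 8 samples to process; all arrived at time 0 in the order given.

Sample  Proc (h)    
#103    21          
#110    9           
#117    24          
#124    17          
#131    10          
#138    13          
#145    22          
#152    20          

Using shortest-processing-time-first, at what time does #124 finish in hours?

SPT (increasing processing time): #110 #131 #138 #124 #152 #103 #145 #117.
#110: 0→9
#131: 9→19
#138: 19→32
#124: 32→49

49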